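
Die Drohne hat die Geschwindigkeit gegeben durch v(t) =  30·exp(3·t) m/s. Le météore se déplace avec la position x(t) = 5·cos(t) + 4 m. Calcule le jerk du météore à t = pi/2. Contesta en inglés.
We must differentiate our position equation x(t) = 5·cos(t) + 4 3 times. Differentiating position, we get velocity: v(t) = -5·sin(t). Taking d/dt of v(t), we find a(t) = -5·cos(t). Taking d/dt of a(t), we find j(t) = 5·sin(t). Using j(t) = 5·sin(t) and substituting t = pi/2, we find j = 5.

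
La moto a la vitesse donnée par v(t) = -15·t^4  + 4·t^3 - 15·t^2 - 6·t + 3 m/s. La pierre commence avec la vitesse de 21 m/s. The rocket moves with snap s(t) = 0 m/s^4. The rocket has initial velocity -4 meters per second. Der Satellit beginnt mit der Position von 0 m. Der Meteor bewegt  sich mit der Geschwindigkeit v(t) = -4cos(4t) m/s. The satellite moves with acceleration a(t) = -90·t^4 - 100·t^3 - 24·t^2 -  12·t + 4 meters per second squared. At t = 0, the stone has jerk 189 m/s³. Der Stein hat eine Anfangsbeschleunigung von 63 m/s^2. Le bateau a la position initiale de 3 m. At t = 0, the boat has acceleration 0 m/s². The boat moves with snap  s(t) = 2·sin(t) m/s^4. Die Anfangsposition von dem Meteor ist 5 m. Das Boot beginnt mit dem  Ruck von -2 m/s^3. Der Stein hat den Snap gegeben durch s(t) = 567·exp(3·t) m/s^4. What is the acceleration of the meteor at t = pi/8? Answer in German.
Um dies zu lösen, müssen wir 1 Ableitung unserer Gleichung für die Geschwindigkeit v(t) = -4·cos(4·t) nehmen. Durch Ableiten von der Geschwindigkeit erhalten wir die Beschleunigung: a(t) = 16·sin(4·t). Aus der Gleichung für die Beschleunigung a(t) = 16·sin(4·t), setzen wir t = pi/8 ein und erhalten a = 16.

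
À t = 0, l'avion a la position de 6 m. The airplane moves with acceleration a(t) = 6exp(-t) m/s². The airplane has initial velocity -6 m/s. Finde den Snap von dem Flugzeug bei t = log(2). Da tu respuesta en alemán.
Um dies zu lösen, müssen wir 2 Ableitungen unserer Gleichung für die Beschleunigung a(t) = 6·exp(-t) nehmen. Durch Ableiten von der Beschleunigung erhalten wir den Ruck: j(t) = -6·exp(-t). Mit d/dt von j(t) finden wir s(t) = 6·exp(-t). Wir haben den Snap s(t) = 6·exp(-t). Durch Einsetzen von t = log(2): s(log(2)) = 3.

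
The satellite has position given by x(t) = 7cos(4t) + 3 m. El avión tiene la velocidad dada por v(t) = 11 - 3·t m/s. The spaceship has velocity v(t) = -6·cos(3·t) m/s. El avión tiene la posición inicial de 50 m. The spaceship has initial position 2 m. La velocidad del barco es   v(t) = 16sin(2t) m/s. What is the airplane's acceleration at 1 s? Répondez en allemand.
Ausgehend von der Geschwindigkeit v(t) = 11 - 3·t, nehmen wir 1 Ableitung. Durch Ableiten von der Geschwindigkeit erhalten wir die Beschleunigung: a(t) = -3. Aus der Gleichung für die Beschleunigung a(t) = -3, setzen wir t = 1 ein und erhalten a = -3.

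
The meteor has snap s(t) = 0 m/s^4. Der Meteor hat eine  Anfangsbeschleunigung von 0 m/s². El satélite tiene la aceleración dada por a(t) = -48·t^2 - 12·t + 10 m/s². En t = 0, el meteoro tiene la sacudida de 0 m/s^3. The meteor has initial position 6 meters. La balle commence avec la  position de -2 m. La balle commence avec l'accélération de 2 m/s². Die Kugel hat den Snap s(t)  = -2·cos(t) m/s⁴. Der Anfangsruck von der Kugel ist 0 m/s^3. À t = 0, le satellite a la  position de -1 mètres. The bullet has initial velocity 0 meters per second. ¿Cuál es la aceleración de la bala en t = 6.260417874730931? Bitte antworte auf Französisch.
Nous devons trouver l'intégrale de notre équation du snap s(t) = -2·cos(t) 2 fois. En intégrant le snap et en utilisant la condition initiale j(0) = 0, nous obtenons j(t) = -2·sin(t). L'intégrale du jerk est l'accélération. En utilisant a(0) = 2, nous obtenons a(t) = 2·cos(t). En utilisant a(t) = 2·cos(t) et en substituant t = 6.260417874730931, nous trouvons a = 1.99948166641039.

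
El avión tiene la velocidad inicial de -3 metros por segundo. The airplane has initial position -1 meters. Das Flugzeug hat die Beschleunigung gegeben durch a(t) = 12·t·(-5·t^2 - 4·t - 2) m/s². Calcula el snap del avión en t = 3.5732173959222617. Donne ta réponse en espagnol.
Partiendo de la aceleración a(t) = 12·t·(-5·t^2 - 4·t - 2), tomamos 2 derivadas. La derivada de la aceleración da la sacudida: j(t) = -60·t^2 + 12·t·(-10·t - 4) - 48·t - 24. Tomando d/dt de j(t), encontramos s(t) = -360·t - 96. De la ecuación del snap s(t) = -360·t - 96, sustituimos t = 3.5732173959222617 para obtener s = -1382.35826253201.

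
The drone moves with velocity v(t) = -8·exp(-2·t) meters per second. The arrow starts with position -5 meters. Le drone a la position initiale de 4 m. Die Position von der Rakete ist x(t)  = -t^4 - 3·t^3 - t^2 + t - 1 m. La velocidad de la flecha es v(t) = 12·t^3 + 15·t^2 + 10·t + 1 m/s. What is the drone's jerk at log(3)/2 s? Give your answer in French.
Nous devons dériver notre équation de la vitesse v(t) = -8·exp(-2·t) 2 fois. En prenant d/dt de v(t), nous trouvons a(t) = 16·exp(-2·t). En prenant d/dt de a(t), nous trouvons j(t) = -32·exp(-2·t). Nous avons le jerk j(t) = -32·exp(-2·t). En substituant t = log(3)/2: j(log(3)/2) = -32/3.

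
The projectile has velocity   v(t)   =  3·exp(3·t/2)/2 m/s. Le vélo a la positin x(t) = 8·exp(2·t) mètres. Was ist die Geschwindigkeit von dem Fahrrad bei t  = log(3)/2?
Um dies zu lösen, müssen wir 1 Ableitung unserer Gleichung für die Position x(t) = 8·exp(2·t) nehmen. Mit d/dt von x(t) finden wir v(t) = 16·exp(2·t). Mit v(t) = 16·exp(2·t) und Einsetzen von t = log(3)/2, finden wir v = 48.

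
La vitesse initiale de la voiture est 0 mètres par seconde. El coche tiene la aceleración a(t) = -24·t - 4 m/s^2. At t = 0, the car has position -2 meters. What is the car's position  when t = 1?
We must find the antiderivative of our acceleration equation a(t) = -24·t - 4 2 times. Integrating acceleration and using the initial condition v(0) = 0, we get v(t) = 4·t·(-3·t - 1). The antiderivative of velocity is position. Using x(0) = -2, we get x(t) = -4·t^3 - 2·t^2 - 2. We have position x(t) = -4·t^3 - 2·t^2 - 2. Substituting t = 1: x(1) = -8.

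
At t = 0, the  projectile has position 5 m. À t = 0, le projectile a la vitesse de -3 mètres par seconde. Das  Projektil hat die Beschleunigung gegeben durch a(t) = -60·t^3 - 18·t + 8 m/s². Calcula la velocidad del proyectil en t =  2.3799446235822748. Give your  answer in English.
Starting from acceleration a(t) = -60·t^3 - 18·t + 8, we take 1 integral. Integrating acceleration and using the initial condition v(0) = -3, we get v(t) = -15·t^4 - 9·t^2 + 8·t - 3. We have velocity v(t) = -15·t^4 - 9·t^2 + 8·t - 3. Substituting t = 2.3799446235822748: v(2.3799446235822748) = -516.174290003510.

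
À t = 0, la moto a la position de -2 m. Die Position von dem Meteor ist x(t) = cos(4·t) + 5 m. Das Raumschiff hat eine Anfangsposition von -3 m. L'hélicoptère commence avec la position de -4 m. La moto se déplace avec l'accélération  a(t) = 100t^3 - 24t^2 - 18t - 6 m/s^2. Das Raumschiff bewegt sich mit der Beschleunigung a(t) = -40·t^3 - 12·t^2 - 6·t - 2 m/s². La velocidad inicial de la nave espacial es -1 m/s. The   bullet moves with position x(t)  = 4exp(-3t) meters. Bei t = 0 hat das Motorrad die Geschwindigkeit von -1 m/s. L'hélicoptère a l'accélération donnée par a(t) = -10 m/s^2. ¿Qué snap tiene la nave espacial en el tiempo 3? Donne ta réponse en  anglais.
Starting from acceleration a(t) = -40·t^3 - 12·t^2 - 6·t - 2, we take 2 derivatives. Taking d/dt of a(t), we find j(t) = -120·t^2 - 24·t - 6. The derivative of jerk gives snap: s(t) = -240·t - 24. We have snap s(t) = -240·t - 24. Substituting t = 3: s(3) = -744.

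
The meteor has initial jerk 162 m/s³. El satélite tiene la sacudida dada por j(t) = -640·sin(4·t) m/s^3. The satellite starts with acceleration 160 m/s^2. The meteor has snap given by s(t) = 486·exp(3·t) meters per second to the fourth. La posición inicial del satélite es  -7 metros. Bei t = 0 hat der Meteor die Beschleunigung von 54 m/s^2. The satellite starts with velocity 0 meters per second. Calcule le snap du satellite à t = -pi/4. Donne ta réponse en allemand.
Um dies zu lösen, müssen wir 1 Ableitung unserer Gleichung für den Ruck j(t) = -640·sin(4·t) nehmen. Die Ableitung von dem Ruck ergibt den Snap: s(t) = -2560·cos(4·t). Aus der Gleichung für den Snap s(t) = -2560·cos(4·t), setzen wir t = -pi/4 ein und erhalten s = 2560.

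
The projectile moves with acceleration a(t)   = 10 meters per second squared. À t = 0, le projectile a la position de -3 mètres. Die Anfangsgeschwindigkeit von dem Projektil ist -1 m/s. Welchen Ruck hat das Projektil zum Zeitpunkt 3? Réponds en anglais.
We must differentiate our acceleration equation a(t) = 10 1 time. The derivative of acceleration gives jerk: j(t) = 0. We have jerk j(t) = 0. Substituting t = 3: j(3) = 0.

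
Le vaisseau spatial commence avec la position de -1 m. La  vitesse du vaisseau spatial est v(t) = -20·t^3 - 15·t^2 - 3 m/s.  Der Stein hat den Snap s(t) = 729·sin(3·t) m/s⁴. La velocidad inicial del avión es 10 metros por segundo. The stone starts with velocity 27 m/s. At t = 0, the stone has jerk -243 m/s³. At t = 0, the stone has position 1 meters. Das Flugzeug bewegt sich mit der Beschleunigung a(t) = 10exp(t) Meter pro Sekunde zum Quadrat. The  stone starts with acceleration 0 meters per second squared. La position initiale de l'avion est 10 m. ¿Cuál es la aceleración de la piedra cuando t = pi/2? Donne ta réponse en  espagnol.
Debemos encontrar la antiderivada de nuestra ecuación del snap s(t) = 729·sin(3·t) 2 veces. Tomando ∫s(t)dt y aplicando j(0) = -243, encontramos j(t) = -243·cos(3·t). La integral de la sacudida, con a(0) = 0, da la aceleración: a(t) = -81·sin(3·t). Tenemos la aceleración a(t) = -81·sin(3·t). Sustituyendo t = pi/2: a(pi/2) = 81.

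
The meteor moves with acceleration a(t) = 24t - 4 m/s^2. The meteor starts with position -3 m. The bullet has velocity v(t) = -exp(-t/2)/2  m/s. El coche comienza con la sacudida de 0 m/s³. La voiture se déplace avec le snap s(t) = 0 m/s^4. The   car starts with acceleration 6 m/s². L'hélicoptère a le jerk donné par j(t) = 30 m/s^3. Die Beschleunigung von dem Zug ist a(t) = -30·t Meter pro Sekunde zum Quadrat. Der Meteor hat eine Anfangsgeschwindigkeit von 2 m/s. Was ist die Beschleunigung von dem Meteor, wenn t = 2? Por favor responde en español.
Usando a(t) = 24·t - 4 y sustituyendo t = 2, encontramos a = 44.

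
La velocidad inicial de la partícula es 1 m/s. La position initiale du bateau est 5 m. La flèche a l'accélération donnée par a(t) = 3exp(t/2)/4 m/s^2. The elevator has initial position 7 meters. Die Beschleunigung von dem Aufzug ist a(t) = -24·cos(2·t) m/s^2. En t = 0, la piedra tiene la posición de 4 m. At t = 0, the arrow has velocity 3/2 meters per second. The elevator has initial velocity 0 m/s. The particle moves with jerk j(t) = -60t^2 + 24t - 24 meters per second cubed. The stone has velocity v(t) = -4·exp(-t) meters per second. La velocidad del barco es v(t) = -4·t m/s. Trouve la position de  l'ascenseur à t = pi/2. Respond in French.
Pour résoudre ceci, nous devons prendre 2 intégrales de notre équation de l'accélération a(t) = -24·cos(2·t). L'intégrale de l'accélération est la vitesse. En utilisant v(0) = 0, nous obtenons v(t) = -12·sin(2·t). En prenant ∫v(t)dt et en appliquant x(0) = 7, nous trouvons x(t) = 6·cos(2·t) + 1. En utilisant x(t) = 6·cos(2·t) + 1 et en substituant t = pi/2, nous trouvons x = -5.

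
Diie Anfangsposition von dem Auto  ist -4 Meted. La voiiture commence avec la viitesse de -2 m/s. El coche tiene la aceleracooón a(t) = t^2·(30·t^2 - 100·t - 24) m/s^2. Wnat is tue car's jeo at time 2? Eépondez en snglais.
To solve this, we need to take 1 derivative of our acceleration equation a(t) = t^2·(30·t^2 - 100·t - 24). The derivative of acceleration gives jerk: j(t) = t^2·(60·t - 100) + 2·t·(30·t^2 - 100·t - 24). From the given jerk equation j(t) = t^2·(60·t - 100) + 2·t·(30·t^2 - 100·t - 24), we substitute t = 2 to get j = -336.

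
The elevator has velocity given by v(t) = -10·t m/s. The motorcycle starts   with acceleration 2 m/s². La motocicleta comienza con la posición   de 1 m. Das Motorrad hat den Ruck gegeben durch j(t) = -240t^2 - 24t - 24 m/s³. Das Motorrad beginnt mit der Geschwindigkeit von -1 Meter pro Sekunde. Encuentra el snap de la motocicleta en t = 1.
Debemos derivar nuestra ecuación de la sacudida j(t) = -240·t^2 - 24·t - 24 1 vez. Derivando la sacudida, obtenemos el snap: s(t) = -480·t - 24. De la ecuación del snap s(t) = -480·t - 24, sustituimos t = 1 para obtener s = -504.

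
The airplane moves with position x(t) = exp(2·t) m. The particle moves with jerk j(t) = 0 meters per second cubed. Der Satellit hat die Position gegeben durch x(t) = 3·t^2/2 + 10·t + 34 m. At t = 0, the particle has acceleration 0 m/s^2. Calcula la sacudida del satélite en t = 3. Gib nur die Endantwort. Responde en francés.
Le jerk à t = 3 est j = 0.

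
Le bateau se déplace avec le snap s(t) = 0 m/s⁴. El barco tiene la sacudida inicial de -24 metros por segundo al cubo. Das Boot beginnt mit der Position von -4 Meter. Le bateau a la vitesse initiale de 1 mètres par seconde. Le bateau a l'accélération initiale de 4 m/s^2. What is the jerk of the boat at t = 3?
To find the answer, we compute 1 integral of s(t) = 0. The antiderivative of snap, with j(0) = -24, gives jerk: j(t) = -24. Using j(t) = -24 and substituting t = 3, we find j = -24.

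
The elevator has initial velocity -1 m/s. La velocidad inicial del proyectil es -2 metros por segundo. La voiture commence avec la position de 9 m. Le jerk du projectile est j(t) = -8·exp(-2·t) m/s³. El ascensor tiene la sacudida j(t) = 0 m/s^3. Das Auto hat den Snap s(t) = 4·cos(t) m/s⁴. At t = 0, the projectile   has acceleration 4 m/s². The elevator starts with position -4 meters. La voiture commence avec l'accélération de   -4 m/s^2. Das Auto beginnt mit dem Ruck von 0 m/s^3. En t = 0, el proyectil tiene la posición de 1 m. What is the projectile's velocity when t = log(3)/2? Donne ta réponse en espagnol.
Necesitamos integrar nuestra ecuación de la sacudida j(t) = -8·exp(-2·t) 2 veces. Tomando ∫j(t)dt y aplicando a(0) = 4, encontramos a(t) = 4·exp(-2·t). La antiderivada de la aceleración, con v(0) = -2, da la velocidad: v(t) = -2·exp(-2·t). Usando v(t) = -2·exp(-2·t) y sustituyendo t = log(3)/2, encontramos v = -2/3.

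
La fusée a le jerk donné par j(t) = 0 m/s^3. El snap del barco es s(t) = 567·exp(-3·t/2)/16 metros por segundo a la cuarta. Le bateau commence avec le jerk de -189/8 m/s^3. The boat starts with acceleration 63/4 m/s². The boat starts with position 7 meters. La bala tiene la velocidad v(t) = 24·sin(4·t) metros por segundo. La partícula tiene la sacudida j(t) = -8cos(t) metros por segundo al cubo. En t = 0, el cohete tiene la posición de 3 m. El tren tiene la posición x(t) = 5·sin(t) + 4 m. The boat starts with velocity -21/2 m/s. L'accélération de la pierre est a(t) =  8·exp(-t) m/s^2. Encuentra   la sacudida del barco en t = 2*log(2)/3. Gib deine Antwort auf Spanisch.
Para resolver esto, necesitamos tomar 1 antiderivada de nuestra ecuación del snap s(t) = 567·exp(-3·t/2)/16. La antiderivada del snap, con j(0) = -189/8, da la sacudida: j(t) = -189·exp(-3·t/2)/8. De la ecuación de la sacudida j(t) = -189·exp(-3·t/2)/8, sustituimos t = 2*log(2)/3 para obtener j = -189/16.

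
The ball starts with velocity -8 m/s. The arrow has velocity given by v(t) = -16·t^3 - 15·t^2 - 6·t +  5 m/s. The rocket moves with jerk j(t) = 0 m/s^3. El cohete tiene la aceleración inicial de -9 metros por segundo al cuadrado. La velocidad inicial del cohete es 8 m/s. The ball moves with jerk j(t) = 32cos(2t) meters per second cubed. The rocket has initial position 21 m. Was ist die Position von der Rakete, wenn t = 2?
Um dies zu lösen, müssen wir 3 Stammfunktionen unserer Gleichung für den Ruck j(t) = 0 finden. Mit ∫j(t)dt und Anwendung von a(0) = -9, finden wir a(t) = -9. Durch Integration von der Beschleunigung und Verwendung der Anfangsbedingung v(0) = 8, erhalten wir v(t) = 8 - 9·t. Das Integral von der Geschwindigkeit ist die Position. Mit x(0) = 21 erhalten wir x(t) = -9·t^2/2 + 8·t + 21. Aus der Gleichung für die Position x(t) = -9·t^2/2 + 8·t + 21, setzen wir t = 2 ein und erhalten x = 19.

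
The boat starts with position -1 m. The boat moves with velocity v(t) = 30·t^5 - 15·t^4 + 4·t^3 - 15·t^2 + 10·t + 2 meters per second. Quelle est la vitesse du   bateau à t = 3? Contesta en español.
Usando v(t) = 30·t^5 - 15·t^4 + 4·t^3 - 15·t^2 + 10·t + 2 y sustituyendo t = 3, encontramos v = 6080.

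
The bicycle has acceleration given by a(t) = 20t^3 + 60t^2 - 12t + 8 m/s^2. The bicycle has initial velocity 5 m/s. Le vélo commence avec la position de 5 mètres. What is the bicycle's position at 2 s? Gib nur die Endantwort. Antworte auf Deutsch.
x(2) = 127.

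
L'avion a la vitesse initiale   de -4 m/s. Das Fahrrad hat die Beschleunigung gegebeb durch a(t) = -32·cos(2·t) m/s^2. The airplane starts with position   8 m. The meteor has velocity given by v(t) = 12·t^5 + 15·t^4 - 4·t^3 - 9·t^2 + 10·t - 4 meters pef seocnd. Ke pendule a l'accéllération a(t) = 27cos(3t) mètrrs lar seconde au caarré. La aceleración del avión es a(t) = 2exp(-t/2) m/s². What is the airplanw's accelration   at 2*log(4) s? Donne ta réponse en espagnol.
De la ecuación de la aceleración a(t) = 2·exp(-t/2), sustituimos t = 2*log(4) para obtener a = 1/2.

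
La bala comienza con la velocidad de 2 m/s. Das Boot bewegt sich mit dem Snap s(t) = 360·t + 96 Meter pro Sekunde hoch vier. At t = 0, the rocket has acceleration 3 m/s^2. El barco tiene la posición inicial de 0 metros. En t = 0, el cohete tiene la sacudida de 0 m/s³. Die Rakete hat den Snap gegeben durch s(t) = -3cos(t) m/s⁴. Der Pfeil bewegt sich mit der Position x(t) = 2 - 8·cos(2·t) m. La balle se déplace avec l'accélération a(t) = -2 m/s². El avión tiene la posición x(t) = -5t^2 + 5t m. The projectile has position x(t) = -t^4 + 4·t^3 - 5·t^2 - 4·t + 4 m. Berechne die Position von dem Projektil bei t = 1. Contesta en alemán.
Aus der Gleichung für die Position x(t) = -t^4 + 4·t^3 - 5·t^2 - 4·t + 4, setzen wir t = 1 ein und erhalten x = -2.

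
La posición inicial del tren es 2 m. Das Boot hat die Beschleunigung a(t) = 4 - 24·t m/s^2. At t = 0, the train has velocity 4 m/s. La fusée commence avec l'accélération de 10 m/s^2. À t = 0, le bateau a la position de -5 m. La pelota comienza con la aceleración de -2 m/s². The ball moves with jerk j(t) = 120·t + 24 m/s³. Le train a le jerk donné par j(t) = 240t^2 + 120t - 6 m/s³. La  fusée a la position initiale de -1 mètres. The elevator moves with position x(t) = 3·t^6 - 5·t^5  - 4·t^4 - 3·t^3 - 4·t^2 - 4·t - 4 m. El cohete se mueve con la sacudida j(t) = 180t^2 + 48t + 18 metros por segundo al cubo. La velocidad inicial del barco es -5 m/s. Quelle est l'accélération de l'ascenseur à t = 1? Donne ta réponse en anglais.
We must differentiate our position equation x(t) = 3·t^6 - 5·t^5 - 4·t^4 - 3·t^3 - 4·t^2 - 4·t - 4 2 times. Taking d/dt of x(t), we find v(t) = 18·t^5 - 25·t^4 - 16·t^3 - 9·t^2 - 8·t - 4. The derivative of velocity gives acceleration: a(t) = 90·t^4 - 100·t^3 - 48·t^2 - 18·t - 8. Using a(t) = 90·t^4 - 100·t^3 - 48·t^2 - 18·t - 8 and substituting t = 1, we find a = -84.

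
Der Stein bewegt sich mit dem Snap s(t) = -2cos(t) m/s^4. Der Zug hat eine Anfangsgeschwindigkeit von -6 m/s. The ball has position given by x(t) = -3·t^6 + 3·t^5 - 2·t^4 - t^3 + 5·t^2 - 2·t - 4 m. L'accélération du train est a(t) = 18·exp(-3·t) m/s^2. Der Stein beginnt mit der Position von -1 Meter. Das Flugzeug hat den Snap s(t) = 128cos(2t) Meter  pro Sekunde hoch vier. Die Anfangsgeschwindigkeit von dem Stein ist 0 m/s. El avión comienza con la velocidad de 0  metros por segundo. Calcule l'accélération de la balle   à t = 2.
Pour résoudre ceci, nous devons prendre 2 dérivées de notre équation de la position x(t) = -3·t^6 + 3·t^5 - 2·t^4 - t^3 + 5·t^2 - 2·t - 4. La dérivée de la position donne la vitesse: v(t) = -18·t^5 + 15·t^4 - 8·t^3 - 3·t^2 + 10·t - 2. En prenant d/dt de v(t), nous trouvons a(t) = -90·t^4 + 60·t^3 - 24·t^2 - 6·t + 10. Nous avons l'accélération a(t) = -90·t^4 + 60·t^3 - 24·t^2 - 6·t + 10. En substituant t = 2: a(2) = -1058.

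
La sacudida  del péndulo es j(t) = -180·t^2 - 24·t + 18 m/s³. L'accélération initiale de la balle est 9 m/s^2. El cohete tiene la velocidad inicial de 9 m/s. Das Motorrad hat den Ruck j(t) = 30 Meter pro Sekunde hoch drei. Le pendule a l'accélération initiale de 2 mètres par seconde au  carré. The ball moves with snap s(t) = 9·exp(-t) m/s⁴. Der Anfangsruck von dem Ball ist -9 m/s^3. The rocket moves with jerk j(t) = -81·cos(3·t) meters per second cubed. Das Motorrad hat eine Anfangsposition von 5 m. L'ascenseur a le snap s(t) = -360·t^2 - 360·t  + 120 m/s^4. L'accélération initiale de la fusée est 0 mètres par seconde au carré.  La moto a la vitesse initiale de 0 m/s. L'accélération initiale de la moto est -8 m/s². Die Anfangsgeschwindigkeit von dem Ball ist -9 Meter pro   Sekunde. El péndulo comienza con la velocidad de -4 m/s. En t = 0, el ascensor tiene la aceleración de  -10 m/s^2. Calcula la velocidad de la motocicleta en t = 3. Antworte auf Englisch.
To find the answer, we compute 2 antiderivatives of j(t) = 30. Taking ∫j(t)dt and applying a(0) = -8, we find a(t) = 30·t - 8. Taking ∫a(t)dt and applying v(0) = 0, we find v(t) = t·(15·t - 8). We have velocity v(t) = t·(15·t - 8). Substituting t = 3: v(3) = 111.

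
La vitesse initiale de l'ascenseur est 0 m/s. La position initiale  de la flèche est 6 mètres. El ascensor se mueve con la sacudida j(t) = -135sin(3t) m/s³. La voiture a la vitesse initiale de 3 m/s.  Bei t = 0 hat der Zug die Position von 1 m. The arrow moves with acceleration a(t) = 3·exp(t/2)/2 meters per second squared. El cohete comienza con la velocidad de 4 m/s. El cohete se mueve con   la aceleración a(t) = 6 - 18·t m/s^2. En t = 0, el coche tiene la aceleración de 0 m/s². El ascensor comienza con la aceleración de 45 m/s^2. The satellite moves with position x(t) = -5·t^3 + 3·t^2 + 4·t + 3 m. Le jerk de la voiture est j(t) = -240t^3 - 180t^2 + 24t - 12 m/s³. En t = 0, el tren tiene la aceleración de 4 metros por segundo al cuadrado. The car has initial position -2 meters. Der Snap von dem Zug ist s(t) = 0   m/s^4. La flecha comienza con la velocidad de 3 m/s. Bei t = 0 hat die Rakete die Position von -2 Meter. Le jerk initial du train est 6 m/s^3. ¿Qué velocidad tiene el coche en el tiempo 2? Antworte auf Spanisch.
Para resolver esto, necesitamos tomar 2 integrales de nuestra ecuación de la sacudida j(t) = -240·t^3 - 180·t^2 + 24·t - 12. Integrando la sacudida y usando la condición inicial a(0) = 0, obtenemos a(t) = 12·t·(-5·t^3 - 5·t^2 + t - 1). Integrando la aceleración y usando la condición inicial v(0) = 3, obtenemos v(t) = -12·t^5 - 15·t^4 + 4·t^3 - 6·t^2 + 3. Usando v(t) = -12·t^5 - 15·t^4 + 4·t^3 - 6·t^2 + 3 y sustituyendo t = 2, encontramos v = -613.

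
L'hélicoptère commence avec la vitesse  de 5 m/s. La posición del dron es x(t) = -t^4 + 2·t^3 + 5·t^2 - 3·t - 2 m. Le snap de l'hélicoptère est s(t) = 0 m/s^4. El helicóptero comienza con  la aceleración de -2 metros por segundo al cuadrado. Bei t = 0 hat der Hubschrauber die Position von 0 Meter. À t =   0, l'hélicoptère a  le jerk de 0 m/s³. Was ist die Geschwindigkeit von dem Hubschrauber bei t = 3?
Wir müssen die Stammfunktion unserer Gleichung für den Snap s(t) = 0 3-mal finden. Die Stammfunktion von dem Snap ist der Ruck. Mit j(0) = 0 erhalten wir j(t) = 0. Das Integral von dem Ruck, mit a(0) = -2, ergibt die Beschleunigung: a(t) = -2. Mit ∫a(t)dt und Anwendung von v(0) = 5, finden wir v(t) = 5 - 2·t. Mit v(t) = 5 - 2·t und Einsetzen von t = 3, finden wir v = -1.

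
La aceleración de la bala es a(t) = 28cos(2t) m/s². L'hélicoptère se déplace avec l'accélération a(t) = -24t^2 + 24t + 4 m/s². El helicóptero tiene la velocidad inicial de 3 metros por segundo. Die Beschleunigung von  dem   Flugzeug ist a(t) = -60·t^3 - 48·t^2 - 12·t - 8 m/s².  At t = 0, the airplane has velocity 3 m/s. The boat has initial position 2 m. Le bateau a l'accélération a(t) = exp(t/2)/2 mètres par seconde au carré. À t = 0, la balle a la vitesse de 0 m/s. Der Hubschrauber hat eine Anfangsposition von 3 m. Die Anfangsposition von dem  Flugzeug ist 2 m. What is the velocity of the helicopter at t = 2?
We need to integrate our acceleration equation a(t) = -24·t^2 + 24·t + 4 1 time. Taking ∫a(t)dt and applying v(0) = 3, we find v(t) = -8·t^3 + 12·t^2 + 4·t + 3. We have velocity v(t) = -8·t^3 + 12·t^2 + 4·t + 3. Substituting t = 2: v(2) = -5.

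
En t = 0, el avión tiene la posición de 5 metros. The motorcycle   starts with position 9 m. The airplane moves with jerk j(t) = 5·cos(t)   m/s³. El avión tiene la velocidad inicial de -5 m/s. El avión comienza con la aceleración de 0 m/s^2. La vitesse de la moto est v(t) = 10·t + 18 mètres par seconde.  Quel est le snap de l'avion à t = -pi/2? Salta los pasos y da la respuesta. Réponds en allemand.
Bei t = -pi/2, s = 5.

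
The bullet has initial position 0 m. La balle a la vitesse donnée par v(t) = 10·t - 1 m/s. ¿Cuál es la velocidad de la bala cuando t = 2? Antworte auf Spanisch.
Tenemos la velocidad v(t) = 10·t - 1. Sustituyendo t = 2: v(2) = 19.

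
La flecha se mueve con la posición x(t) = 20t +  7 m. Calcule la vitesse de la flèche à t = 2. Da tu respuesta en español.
Partiendo de la posición x(t) = 20·t + 7, tomamos 1 derivada. Tomando d/dt de x(t), encontramos v(t) = 20. Tenemos la velocidad v(t) = 20. Sustituyendo t = 2: v(2) = 20.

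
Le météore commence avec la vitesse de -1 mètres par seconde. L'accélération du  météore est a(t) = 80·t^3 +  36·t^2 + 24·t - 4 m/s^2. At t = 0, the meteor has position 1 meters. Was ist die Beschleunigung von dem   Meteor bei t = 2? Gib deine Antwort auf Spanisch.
De la ecuación de la aceleración a(t) = 80·t^3 + 36·t^2 + 24·t - 4, sustituimos t = 2 para obtener a = 828.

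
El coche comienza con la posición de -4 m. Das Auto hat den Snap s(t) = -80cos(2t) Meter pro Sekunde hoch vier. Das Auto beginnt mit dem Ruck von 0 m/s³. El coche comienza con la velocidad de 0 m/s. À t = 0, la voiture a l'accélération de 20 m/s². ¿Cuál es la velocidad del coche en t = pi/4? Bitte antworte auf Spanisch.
Para resolver esto, necesitamos tomar 3 integrales de nuestra ecuación del snap s(t) = -80·cos(2·t). Integrando el snap y usando la condición inicial j(0) = 0, obtenemos j(t) = -40·sin(2·t). La antiderivada de la sacudida es la aceleración. Usando a(0) = 20, obtenemos a(t) = 20·cos(2·t). Tomando ∫a(t)dt y aplicando v(0) = 0, encontramos v(t) = 10·sin(2·t). De la ecuación de la velocidad v(t) = 10·sin(2·t), sustituimos t = pi/4 para obtener v = 10.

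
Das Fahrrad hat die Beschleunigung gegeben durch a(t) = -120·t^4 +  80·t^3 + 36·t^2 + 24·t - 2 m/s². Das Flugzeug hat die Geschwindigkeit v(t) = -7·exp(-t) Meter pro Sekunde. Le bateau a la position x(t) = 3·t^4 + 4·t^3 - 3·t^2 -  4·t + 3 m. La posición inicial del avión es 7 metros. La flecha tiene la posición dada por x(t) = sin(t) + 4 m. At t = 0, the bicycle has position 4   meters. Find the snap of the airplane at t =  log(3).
To solve this, we need to take 3 derivatives of our velocity equation v(t) = -7·exp(-t). Differentiating velocity, we get acceleration: a(t) = 7·exp(-t). Differentiating acceleration, we get jerk: j(t) = -7·exp(-t). The derivative of jerk gives snap: s(t) = 7·exp(-t). Using s(t) = 7·exp(-t) and substituting t = log(3), we find s = 7/3.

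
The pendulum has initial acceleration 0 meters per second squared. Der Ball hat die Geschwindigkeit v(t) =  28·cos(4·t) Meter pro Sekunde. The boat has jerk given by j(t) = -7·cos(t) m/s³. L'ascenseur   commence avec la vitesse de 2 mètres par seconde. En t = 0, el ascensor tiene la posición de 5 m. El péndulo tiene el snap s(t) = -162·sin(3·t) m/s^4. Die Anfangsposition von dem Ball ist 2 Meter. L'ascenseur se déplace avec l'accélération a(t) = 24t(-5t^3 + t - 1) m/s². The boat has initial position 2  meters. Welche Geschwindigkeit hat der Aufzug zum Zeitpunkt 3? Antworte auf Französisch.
Nous devons trouver la primitive de notre équation de l'accélération a(t) = 24·t·(-5·t^3 + t - 1) 1 fois. La primitive de l'accélération est la vitesse. En utilisant v(0) = 2, nous obtenons v(t) = -24·t^5 + 8·t^3 - 12·t^2 + 2. Nous avons la vitesse v(t) = -24·t^5 + 8·t^3 - 12·t^2 + 2. En substituant t = 3: v(3) = -5722.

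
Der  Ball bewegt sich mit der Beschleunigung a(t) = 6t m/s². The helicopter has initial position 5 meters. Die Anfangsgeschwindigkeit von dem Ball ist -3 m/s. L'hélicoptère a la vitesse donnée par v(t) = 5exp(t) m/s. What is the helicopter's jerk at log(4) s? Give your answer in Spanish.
Debemos derivar nuestra ecuación de la velocidad v(t) = 5·exp(t) 2 veces. Tomando d/dt de v(t), encontramos a(t) = 5·exp(t). La derivada de la aceleración da la sacudida: j(t) = 5·exp(t). De la ecuación de la sacudida j(t) = 5·exp(t), sustituimos t = log(4) para obtener j = 20.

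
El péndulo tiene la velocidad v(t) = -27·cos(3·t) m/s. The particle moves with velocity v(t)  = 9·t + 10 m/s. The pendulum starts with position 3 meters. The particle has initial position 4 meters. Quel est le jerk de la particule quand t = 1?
En partant de la vitesse v(t) = 9·t + 10, nous prenons 2 dérivées. La dérivée de la vitesse donne l'accélération: a(t) = 9. En dérivant l'accélération, nous obtenons le jerk: j(t) = 0. Nous avons le jerk j(t) = 0. En substituant t = 1: j(1) = 0.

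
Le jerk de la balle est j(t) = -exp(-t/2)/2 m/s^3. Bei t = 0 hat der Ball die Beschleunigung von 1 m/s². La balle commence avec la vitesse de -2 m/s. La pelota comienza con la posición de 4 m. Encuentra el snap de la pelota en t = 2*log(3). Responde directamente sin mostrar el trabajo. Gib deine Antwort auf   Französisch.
La réponse est 1/12.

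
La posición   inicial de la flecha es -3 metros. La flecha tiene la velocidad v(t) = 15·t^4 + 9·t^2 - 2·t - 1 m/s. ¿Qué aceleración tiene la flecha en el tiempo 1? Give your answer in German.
Ausgehend von der Geschwindigkeit v(t) = 15·t^4 + 9·t^2 - 2·t - 1, nehmen wir 1 Ableitung. Durch Ableiten von der Geschwindigkeit erhalten wir die Beschleunigung: a(t) = 60·t^3 + 18·t - 2. Aus der Gleichung für die Beschleunigung a(t) = 60·t^3 + 18·t - 2, setzen wir t = 1 ein und erhalten a = 76.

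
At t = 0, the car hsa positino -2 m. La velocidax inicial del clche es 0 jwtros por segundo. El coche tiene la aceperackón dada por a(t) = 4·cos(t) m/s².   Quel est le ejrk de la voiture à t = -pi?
En partant de l'accélération a(t) = 4·cos(t), nous prenons 1 dérivée. En prenant d/dt de a(t), nous trouvons j(t) = -4·sin(t). En utilisant j(t) = -4·sin(t) et en substituant t = -pi, nous trouvons j = 0.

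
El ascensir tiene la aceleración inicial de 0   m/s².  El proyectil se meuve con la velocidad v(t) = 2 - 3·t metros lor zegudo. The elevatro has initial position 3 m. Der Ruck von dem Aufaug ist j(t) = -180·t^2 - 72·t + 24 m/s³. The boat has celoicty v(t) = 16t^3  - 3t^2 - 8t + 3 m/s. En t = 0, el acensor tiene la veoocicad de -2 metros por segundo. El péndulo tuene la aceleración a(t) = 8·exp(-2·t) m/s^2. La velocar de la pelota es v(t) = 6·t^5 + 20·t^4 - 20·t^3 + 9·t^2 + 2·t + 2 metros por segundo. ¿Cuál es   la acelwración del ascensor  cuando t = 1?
Para resolver esto, necesitamos tomar 1 antiderivada de nuestra ecuación de la sacudida j(t) = -180·t^2 - 72·t + 24. La integral de la sacudida, con a(0) = 0, da la aceleración: a(t) = 12·t·(-5·t^2 - 3·t + 2). Tenemos la aceleración a(t) = 12·t·(-5·t^2 - 3·t + 2). Sustituyendo t = 1: a(1) = -72.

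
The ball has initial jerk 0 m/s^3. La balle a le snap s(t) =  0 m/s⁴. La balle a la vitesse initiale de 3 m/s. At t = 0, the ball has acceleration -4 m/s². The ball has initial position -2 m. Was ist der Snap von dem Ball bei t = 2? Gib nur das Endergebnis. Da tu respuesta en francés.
s(2) = 0.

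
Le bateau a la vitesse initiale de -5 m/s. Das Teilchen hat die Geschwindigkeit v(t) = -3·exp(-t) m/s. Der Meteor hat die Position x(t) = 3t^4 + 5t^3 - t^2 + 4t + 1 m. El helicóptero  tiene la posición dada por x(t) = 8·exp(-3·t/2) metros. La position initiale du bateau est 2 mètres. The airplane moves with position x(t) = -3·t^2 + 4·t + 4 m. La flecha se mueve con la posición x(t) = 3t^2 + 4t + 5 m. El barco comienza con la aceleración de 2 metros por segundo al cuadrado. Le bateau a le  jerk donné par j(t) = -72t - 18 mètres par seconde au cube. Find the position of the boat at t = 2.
To find the answer, we compute 3 integrals of j(t) = -72·t - 18. Finding the antiderivative of j(t) and using a(0) = 2: a(t) = -36·t^2 - 18·t + 2. The integral of acceleration, with v(0) = -5, gives velocity: v(t) = -12·t^3 - 9·t^2 + 2·t - 5. Integrating velocity and using the initial condition x(0) = 2, we get x(t) = -3·t^4 - 3·t^3 + t^2 - 5·t + 2. From the given position equation x(t) = -3·t^4 - 3·t^3 + t^2 - 5·t + 2, we substitute t = 2 to get x = -76.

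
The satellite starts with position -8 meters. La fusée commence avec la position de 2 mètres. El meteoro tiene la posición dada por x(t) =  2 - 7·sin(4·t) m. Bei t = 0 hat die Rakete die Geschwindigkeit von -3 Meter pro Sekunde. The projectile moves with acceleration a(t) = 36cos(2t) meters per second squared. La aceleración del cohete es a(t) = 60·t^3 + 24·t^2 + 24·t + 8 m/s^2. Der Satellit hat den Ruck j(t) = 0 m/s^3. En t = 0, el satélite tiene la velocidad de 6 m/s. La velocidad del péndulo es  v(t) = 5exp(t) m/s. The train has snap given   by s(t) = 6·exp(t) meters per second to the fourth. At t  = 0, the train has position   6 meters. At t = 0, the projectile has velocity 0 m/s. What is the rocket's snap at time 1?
We must differentiate our acceleration equation a(t) = 60·t^3 + 24·t^2 + 24·t + 8 2 times. Differentiating acceleration, we get jerk: j(t) = 180·t^2 + 48·t + 24. Differentiating jerk, we get snap: s(t) = 360·t + 48. We have snap s(t) = 360·t + 48. Substituting t = 1: s(1) = 408.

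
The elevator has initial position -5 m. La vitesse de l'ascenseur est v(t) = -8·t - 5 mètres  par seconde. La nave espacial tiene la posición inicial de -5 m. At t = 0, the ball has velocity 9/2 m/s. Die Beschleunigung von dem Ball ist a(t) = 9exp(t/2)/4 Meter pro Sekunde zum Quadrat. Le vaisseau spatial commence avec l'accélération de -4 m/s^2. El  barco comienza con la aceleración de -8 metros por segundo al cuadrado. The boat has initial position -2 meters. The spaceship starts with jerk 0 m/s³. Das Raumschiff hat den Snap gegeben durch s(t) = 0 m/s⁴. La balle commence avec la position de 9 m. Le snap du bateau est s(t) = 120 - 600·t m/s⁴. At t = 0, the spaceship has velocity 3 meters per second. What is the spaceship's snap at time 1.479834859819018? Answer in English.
We have snap s(t) = 0. Substituting t = 1.479834859819018: s(1.479834859819018) = 0.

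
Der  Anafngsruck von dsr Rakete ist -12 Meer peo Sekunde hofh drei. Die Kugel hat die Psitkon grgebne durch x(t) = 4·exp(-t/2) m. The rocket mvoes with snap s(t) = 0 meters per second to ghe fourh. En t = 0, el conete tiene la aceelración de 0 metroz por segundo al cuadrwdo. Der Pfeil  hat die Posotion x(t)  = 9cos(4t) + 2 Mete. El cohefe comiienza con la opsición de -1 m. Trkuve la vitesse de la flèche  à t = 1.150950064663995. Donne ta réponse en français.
Pour résoudre ceci, nous devons prendre 1 dérivée de notre équation de la position x(t) = 9·cos(4·t) + 2. En dérivant la position, nous obtenons la vitesse: v(t) = -36·sin(4·t). Nous avons la vitesse v(t) = -36·sin(4·t). En substituant t = 1.150950064663995: v(1.150950064663995) = 35.7879612888620.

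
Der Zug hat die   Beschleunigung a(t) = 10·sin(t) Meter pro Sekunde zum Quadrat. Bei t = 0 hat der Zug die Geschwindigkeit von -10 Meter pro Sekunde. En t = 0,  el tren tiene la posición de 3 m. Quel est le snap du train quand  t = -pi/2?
Pour résoudre ceci, nous devons prendre 2 dérivées de notre équation de l'accélération a(t) = 10·sin(t). En prenant d/dt de a(t), nous trouvons j(t) = 10·cos(t). En dérivant le jerk, nous obtenons le snap: s(t) = -10·sin(t). De l'équation du snap s(t) = -10·sin(t), nous substituons t = -pi/2 pour obtenir s = 10.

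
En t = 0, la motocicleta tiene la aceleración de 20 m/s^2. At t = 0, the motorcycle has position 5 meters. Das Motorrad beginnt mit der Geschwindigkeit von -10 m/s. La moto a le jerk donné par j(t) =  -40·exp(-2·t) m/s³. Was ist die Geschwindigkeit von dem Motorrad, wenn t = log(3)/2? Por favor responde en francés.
Pour résoudre ceci, nous devons prendre 2 intégrales de notre équation du jerk j(t) = -40·exp(-2·t). L'intégrale du jerk est l'accélération. En utilisant a(0) = 20, nous obtenons a(t) = 20·exp(-2·t). La primitive de l'accélération est la vitesse. En utilisant v(0) = -10, nous obtenons v(t) = -10·exp(-2·t). En utilisant v(t) = -10·exp(-2·t) et en substituant t = log(3)/2, nous trouvons v = -10/3.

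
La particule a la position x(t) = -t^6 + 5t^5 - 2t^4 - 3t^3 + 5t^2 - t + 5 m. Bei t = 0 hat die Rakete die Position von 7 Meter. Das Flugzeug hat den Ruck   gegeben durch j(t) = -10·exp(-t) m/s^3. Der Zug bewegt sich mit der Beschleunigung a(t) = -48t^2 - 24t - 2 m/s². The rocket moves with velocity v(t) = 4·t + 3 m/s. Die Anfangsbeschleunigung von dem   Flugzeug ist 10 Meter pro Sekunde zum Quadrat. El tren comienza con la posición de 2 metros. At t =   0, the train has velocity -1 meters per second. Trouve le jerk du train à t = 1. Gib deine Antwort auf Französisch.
Pour résoudre ceci, nous devons prendre 1 dérivée de notre équation de l'accélération a(t) = -48·t^2 - 24·t - 2. La dérivée de l'accélération donne le jerk: j(t) = -96·t - 24. De l'équation du jerk j(t) = -96·t - 24, nous substituons t = 1 pour obtenir j = -120.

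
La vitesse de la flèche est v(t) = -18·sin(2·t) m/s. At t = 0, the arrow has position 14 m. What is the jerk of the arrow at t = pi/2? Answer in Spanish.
Debemos derivar nuestra ecuación de la velocidad v(t) = -18·sin(2·t) 2 veces. La derivada de la velocidad da la aceleración: a(t) = -36·cos(2·t). Tomando d/dt de a(t), encontramos j(t) = 72·sin(2·t). Usando j(t) = 72·sin(2·t) y sustituyendo t = pi/2, encontramos j = 0.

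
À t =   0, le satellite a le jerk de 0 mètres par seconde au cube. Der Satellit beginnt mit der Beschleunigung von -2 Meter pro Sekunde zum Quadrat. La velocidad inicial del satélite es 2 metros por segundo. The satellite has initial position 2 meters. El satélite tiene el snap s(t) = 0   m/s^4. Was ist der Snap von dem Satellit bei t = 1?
Wir haben den Snap s(t) = 0. Durch Einsetzen von t = 1: s(1) = 0.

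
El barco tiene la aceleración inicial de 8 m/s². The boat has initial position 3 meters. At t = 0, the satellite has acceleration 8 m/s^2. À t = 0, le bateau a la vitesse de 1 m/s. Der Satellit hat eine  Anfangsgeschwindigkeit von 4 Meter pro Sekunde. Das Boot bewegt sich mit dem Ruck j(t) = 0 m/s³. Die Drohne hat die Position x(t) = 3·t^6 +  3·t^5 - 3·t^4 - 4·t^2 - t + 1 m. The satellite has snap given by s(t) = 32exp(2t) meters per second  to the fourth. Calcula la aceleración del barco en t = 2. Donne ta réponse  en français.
En partant du jerk j(t) = 0, nous prenons 1 intégrale. La primitive du jerk est l'accélération. En utilisant a(0) = 8, nous obtenons a(t) = 8. En utilisant a(t) = 8 et en substituant t = 2, nous trouvons a = 8.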